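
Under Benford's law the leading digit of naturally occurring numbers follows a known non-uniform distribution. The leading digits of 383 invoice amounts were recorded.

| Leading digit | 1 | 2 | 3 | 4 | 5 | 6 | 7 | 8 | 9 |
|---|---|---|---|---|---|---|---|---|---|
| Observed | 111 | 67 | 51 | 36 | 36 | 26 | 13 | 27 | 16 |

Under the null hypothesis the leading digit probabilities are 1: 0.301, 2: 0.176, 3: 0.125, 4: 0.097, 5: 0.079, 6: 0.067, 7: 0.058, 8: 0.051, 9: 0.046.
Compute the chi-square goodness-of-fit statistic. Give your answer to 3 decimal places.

8.321

Expected counts E_i = n·p_i: 383×0.301 = 115.283, 383×0.176 = 67.408, 383×0.125 = 47.875, 383×0.097 = 37.151, 383×0.079 = 30.257, 383×0.067 = 25.661, 383×0.058 = 22.214, 383×0.051 = 19.533, 383×0.046 = 17.618.
1: (111 − 115.283)²/115.283 = 18.344089/115.283 = 0.1591
2: (67 − 67.408)²/67.408 = 0.166464/67.408 = 0.0025
3: (51 − 47.875)²/47.875 = 9.765625/47.875 = 0.2040
4: (36 − 37.151)²/37.151 = 1.324801/37.151 = 0.0357
5: (36 − 30.257)²/30.257 = 32.982049/30.257 = 1.0901
6: (26 − 25.661)²/25.661 = 0.114921/25.661 = 0.0045
7: (13 − 22.214)²/22.214 = 84.897796/22.214 = 3.8218
8: (27 − 19.533)²/19.533 = 55.756089/19.533 = 2.8545
9: (16 − 17.618)²/17.618 = 2.617924/17.618 = 0.1486
Sum = 8.321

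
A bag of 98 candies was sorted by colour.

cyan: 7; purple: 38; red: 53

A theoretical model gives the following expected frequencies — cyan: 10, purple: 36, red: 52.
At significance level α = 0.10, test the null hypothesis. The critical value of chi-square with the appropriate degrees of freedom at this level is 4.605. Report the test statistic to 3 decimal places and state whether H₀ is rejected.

cyan: (7 − 10)²/10 = 9/10 = 0.9000
purple: (38 − 36)²/36 = 4/36 = 0.1111
red: (53 − 52)²/52 = 1/52 = 0.0192
Sum = 1.030
df = 2. Since 1.030 < 4.605, we do not reject H₀.

1.030; do not reject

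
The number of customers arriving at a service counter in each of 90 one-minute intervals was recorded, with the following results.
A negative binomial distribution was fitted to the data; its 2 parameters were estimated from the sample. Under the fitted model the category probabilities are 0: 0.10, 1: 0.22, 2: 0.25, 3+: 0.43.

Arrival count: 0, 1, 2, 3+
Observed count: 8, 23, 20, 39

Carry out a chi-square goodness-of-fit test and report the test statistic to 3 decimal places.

0.908

Expected counts E_i = n·p_i: 90×0.10 = 9, 90×0.22 = 19.8, 90×0.25 = 22.5, 90×0.43 = 38.7.
0: (8 − 9)²/9 = 1/9 = 0.1111
1: (23 − 19.8)²/19.8 = 10.24/19.8 = 0.5172
2: (20 − 22.5)²/22.5 = 6.25/22.5 = 0.2778
3+: (39 − 38.7)²/38.7 = 0.09/38.7 = 0.0023
Sum = 0.908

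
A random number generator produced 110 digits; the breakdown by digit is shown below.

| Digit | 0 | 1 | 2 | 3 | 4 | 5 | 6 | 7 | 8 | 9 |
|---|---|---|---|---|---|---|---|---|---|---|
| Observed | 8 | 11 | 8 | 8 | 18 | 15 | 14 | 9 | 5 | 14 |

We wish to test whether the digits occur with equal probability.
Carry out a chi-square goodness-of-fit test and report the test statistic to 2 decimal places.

13.64

Under H₀ each category has probability 1/10, so each expected count is 110/10 = 11.
cat         O        E   (O−E)²/E
0           8       11      0.818
1          11       11      0.000
2           8       11      0.818
3           8       11      0.818
4          18       11      4.455
5          15       11      1.455
6          14       11      0.818
7           9       11      0.364
8           5       11      3.273
9          14       11      0.818
Sum = 13.64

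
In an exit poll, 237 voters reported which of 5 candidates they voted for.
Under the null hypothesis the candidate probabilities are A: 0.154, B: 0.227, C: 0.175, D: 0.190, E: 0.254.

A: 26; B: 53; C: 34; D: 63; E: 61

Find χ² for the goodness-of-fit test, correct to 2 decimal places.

11.56

Expected counts E_i = n·p_i: 237×0.154 = 36.498, 237×0.227 = 53.799, 237×0.175 = 41.475, 237×0.190 = 45.03, 237×0.254 = 60.198.
cat         O        E   (O−E)²/E
A          26   36.498      3.020
B          53   53.799      0.012
C          34   41.475      1.347
D          63    45.03      7.171
E          61   60.198      0.011
Sum = 11.56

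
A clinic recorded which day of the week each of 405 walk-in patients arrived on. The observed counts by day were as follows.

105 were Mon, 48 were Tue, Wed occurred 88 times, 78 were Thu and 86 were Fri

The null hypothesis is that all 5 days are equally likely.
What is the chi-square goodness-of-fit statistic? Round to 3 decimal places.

Expected count for each of the 5 categories: 405/5 = 81.
Mon: (105 − 81)²/81 = 576/81 = 7.1111
Tue: (48 − 81)²/81 = 1089/81 = 13.4444
Wed: (88 − 81)²/81 = 49/81 = 0.6049
Thu: (78 − 81)²/81 = 9/81 = 0.1111
Fri: (86 − 81)²/81 = 25/81 = 0.3086
Sum = 21.580

21.580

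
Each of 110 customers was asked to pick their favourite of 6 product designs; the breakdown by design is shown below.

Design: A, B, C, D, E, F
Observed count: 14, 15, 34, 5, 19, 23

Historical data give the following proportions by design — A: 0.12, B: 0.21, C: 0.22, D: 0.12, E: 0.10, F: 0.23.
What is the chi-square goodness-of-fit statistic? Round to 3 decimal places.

Expected counts E_i = n·p_i: 110×0.12 = 13.2, 110×0.21 = 23.1, 110×0.22 = 24.2, 110×0.12 = 13.2, 110×0.10 = 11, 110×0.23 = 25.3.
A: (14 − 13.2)²/13.2 = 0.64/13.2 = 0.0485
B: (15 − 23.1)²/23.1 = 65.61/23.1 = 2.8403
C: (34 − 24.2)²/24.2 = 96.04/24.2 = 3.9686
D: (5 − 13.2)²/13.2 = 67.24/13.2 = 5.0939
E: (19 − 11)²/11 = 64/11 = 5.8182
F: (23 − 25.3)²/25.3 = 5.29/25.3 = 0.2091
Sum = 17.979

17.979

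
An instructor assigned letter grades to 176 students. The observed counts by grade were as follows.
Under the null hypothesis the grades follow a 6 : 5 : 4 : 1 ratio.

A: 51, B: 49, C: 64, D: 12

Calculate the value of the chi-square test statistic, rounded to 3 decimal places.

Ratio total = 16. Expected counts: 176×6/16 = 66, 176×5/16 = 55, 176×4/16 = 44, 176×1/16 = 11.
A: (51 − 66)²/66 = 225/66 = 3.4091
B: (49 − 55)²/55 = 36/55 = 0.6545
C: (64 − 44)²/44 = 400/44 = 9.0909
D: (12 − 11)²/11 = 1/11 = 0.0909
Sum = 13.245

13.245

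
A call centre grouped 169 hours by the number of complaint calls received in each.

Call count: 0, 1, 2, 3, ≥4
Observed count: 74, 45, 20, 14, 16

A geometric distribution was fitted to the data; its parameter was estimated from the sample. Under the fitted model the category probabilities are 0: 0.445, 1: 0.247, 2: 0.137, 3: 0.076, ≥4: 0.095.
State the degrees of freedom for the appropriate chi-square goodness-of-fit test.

There are k = 5 categories and 1 parameter estimated from the data, so df = 5 − 1 − 1 = 3.

3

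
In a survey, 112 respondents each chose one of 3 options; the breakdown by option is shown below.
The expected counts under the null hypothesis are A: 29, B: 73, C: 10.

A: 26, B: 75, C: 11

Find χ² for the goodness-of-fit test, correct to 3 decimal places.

cat         O        E   (O−E)²/E
A          26       29     0.3103
B          75       73     0.0548
C          11       10     0.1000
Sum = 0.465

0.465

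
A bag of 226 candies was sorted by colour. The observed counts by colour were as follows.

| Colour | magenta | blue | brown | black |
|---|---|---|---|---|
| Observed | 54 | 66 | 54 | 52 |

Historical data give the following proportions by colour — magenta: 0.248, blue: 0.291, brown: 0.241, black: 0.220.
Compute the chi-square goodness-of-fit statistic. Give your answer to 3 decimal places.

0.184

Expected counts E_i = n·p_i: 226×0.248 = 56.048, 226×0.291 = 65.766, 226×0.241 = 54.466, 226×0.220 = 49.72.
magenta: (54 − 56.048)²/56.048 = 4.194304/56.048 = 0.0748
blue: (66 − 65.766)²/65.766 = 0.054756/65.766 = 0.0008
brown: (54 − 54.466)²/54.466 = 0.217156/54.466 = 0.0040
black: (52 − 49.72)²/49.72 = 5.1984/49.72 = 0.1046
Sum = 0.184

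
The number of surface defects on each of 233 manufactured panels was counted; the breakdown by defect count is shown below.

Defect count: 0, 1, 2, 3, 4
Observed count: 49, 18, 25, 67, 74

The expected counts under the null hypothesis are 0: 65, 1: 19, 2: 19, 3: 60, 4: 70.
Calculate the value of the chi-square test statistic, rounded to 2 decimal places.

6.93

χ² = (49−65)²/65 + (18−19)²/19 + (25−19)²/19 + (67−60)²/60 + (74−70)²/70
   = 3.938 + 0.053 + 1.895 + 0.817 + 0.229
Sum = 6.93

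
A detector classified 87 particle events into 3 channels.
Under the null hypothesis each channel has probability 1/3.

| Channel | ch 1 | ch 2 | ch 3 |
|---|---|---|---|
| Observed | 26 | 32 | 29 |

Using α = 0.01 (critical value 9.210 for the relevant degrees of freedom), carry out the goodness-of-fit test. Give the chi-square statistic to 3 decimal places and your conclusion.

Expected count for each of the 3 categories: 87/3 = 29.
χ² = (26−29)²/29 + (32−29)²/29 + (29−29)²/29
   = 0.3103 + 0.3103 + 0.0000
Sum = 0.621
df = 2. Since 0.621 < 9.210, we do not reject H₀.

0.621; do not reject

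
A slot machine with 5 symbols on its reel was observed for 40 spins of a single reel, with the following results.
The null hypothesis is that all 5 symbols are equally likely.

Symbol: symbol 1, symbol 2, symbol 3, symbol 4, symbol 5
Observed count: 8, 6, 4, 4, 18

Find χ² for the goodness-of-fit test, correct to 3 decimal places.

17.000

Expected count for each of the 5 categories: 40/5 = 8.
symbol 1: (8 − 8)²/8 = 0/8 = 0.0000
symbol 2: (6 − 8)²/8 = 4/8 = 0.5000
symbol 3: (4 − 8)²/8 = 16/8 = 2.0000
symbol 4: (4 − 8)²/8 = 16/8 = 2.0000
symbol 5: (18 − 8)²/8 = 100/8 = 12.5000
Sum = 17.000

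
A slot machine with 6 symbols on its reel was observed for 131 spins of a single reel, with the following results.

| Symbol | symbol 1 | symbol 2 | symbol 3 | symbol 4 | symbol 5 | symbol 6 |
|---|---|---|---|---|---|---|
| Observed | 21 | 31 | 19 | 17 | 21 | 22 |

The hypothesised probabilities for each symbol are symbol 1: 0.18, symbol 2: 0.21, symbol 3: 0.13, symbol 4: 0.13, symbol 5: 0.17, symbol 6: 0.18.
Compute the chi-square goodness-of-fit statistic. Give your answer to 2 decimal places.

1.13

Expected counts E_i = n·p_i: 131×0.18 = 23.58, 131×0.21 = 27.51, 131×0.13 = 17.03, 131×0.13 = 17.03, 131×0.17 = 22.27, 131×0.18 = 23.58.
χ² = (21−23.58)²/23.58 + (31−27.51)²/27.51 + (19−17.03)²/17.03 + (17−17.03)²/17.03 + (21−22.27)²/22.27 + (22−23.58)²/23.58
   = 0.282 + 0.443 + 0.228 + 0.000 + 0.072 + 0.106
Sum = 1.13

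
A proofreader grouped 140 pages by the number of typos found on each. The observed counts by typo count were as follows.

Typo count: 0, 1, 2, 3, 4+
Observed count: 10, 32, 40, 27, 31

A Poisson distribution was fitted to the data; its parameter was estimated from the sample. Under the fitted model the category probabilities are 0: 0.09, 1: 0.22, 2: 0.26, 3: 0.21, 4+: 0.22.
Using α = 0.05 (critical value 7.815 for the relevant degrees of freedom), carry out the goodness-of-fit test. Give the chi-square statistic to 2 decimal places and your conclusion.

1.14; do not reject

Expected counts E_i = n·p_i: 140×0.09 = 12.6, 140×0.22 = 30.8, 140×0.26 = 36.4, 140×0.21 = 29.4, 140×0.22 = 30.8.
cat         O        E   (O−E)²/E
0          10     12.6      0.537
1          32     30.8      0.047
2          40     36.4      0.356
3          27     29.4      0.196
4+         31     30.8      0.001
Sum = 1.14
df = 3. Since 1.14 < 7.815, we do not reject H₀.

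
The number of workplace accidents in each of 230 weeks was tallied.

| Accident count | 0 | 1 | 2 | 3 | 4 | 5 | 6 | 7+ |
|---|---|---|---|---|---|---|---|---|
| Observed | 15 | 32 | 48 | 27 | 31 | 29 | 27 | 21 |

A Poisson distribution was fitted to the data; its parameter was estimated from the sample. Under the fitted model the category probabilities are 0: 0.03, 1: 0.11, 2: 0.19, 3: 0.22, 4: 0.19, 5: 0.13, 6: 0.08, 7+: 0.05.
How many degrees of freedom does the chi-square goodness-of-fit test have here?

There are k = 8 categories and 1 parameter estimated from the data, so df = 8 − 1 − 1 = 6.

6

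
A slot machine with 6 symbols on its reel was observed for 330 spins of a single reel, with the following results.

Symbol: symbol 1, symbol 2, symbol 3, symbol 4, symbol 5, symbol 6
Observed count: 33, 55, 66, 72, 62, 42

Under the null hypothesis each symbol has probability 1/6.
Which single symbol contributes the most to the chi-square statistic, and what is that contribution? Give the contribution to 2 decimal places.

symbol 1, 8.80

Under H₀ each category has probability 1/6, so each expected count is 330/6 = 55.
cat           O        E   (O−E)²/E
symbol 1     33       55      8.800
symbol 2     55       55      0.000
symbol 3     66       55      2.200
symbol 4     72       55      5.255
symbol 5     62       55      0.891
symbol 6     42       55      3.073
The largest term is for symbol 1: 8.80.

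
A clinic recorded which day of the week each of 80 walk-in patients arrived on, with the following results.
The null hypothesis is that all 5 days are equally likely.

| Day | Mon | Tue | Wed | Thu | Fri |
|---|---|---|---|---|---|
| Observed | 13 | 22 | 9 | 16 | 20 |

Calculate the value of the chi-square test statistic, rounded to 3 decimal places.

6.875

Under H₀ each category has probability 1/5, so each expected count is 80/5 = 16.
χ² = (13−16)²/16 + (22−16)²/16 + (9−16)²/16 + (16−16)²/16 + (20−16)²/16
   = 0.5625 + 2.2500 + 3.0625 + 0.0000 + 1.0000
Sum = 6.875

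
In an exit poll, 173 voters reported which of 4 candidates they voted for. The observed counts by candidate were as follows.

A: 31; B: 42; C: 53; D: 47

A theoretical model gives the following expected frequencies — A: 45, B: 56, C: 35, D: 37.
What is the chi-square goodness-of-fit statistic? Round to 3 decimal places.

19.815

χ² = (31−45)²/45 + (42−56)²/56 + (53−35)²/35 + (47−37)²/37
   = 4.3556 + 3.5000 + 9.2571 + 2.7027
Sum = 19.815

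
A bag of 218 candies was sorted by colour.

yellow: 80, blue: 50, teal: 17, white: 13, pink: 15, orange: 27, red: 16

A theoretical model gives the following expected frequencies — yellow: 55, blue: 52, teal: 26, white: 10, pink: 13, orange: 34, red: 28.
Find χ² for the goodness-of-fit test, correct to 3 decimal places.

cat         O        E   (O−E)²/E
yellow     80       55    11.3636
blue       50       52     0.0769
teal       17       26     3.1154
white      13       10     0.9000
pink       15       13     0.3077
orange     27       34     1.4412
red        16       28     5.1429
Sum = 22.348

22.348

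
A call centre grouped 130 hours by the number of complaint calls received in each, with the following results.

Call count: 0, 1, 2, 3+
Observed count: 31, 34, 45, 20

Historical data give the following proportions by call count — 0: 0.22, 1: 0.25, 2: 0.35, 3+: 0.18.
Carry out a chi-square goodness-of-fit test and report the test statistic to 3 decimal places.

0.770

Expected counts E_i = n·p_i: 130×0.22 = 28.6, 130×0.25 = 32.5, 130×0.35 = 45.5, 130×0.18 = 23.4.
cat         O        E   (O−E)²/E
0          31     28.6     0.2014
1          34     32.5     0.0692
2          45     45.5     0.0055
3+         20     23.4     0.4940
Sum = 0.770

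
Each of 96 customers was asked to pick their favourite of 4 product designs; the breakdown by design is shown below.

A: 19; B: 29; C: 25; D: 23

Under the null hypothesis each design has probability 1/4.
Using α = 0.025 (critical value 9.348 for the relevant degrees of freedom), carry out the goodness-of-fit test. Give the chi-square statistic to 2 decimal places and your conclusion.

Under H₀ each category has probability 1/4, so each expected count is 96/4 = 24.
cat         O        E   (O−E)²/E
A          19       24      1.042
B          29       24      1.042
C          25       24      0.042
D          23       24      0.042
Sum = 2.17
df = 3. Since 2.17 < 9.348, we do not reject H₀.

2.17; do not reject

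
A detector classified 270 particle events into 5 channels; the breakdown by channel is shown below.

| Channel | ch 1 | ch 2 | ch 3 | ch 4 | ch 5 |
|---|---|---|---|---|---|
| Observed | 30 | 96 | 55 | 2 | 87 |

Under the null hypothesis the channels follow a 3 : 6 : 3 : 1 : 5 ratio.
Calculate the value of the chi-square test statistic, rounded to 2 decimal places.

20.81

Ratio total = 18. Expected counts: 270×3/18 = 45, 270×6/18 = 90, 270×3/18 = 45, 270×1/18 = 15, 270×5/18 = 75.
χ² = (30−45)²/45 + (96−90)²/90 + (55−45)²/45 + (2−15)²/15 + (87−75)²/75
   = 5.000 + 0.400 + 2.222 + 11.267 + 1.920
Sum = 20.81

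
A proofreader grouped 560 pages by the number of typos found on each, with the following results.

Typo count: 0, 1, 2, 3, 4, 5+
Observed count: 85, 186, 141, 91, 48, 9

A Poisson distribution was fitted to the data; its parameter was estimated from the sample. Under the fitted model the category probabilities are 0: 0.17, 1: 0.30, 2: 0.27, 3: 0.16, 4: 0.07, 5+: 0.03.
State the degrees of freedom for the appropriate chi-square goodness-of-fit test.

4

There are k = 6 categories and 1 parameter estimated from the data, so df = 6 − 1 − 1 = 4.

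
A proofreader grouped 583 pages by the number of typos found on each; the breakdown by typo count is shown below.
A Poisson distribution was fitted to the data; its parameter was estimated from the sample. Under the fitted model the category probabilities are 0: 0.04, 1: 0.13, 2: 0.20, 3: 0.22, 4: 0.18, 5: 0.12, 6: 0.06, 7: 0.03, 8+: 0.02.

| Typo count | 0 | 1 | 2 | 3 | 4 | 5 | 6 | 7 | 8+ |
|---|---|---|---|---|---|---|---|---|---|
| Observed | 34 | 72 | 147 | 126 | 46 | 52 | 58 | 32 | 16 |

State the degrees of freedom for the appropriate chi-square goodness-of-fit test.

7

There are k = 9 categories and 1 parameter estimated from the data, so df = 9 − 1 − 1 = 7.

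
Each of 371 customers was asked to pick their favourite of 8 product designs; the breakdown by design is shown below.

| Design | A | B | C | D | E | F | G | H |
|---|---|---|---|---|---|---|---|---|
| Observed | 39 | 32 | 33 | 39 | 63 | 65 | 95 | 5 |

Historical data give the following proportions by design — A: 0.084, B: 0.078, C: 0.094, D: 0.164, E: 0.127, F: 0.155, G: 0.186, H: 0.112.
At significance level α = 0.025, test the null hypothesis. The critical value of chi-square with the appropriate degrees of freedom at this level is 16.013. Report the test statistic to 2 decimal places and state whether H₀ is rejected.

Expected counts E_i = n·p_i: 371×0.084 = 31.164, 371×0.078 = 28.938, 371×0.094 = 34.874, 371×0.164 = 60.844, 371×0.127 = 47.117, 371×0.155 = 57.505, 371×0.186 = 69.006, 371×0.112 = 41.552.
cat         O        E   (O−E)²/E
A          39   31.164      1.970
B          32   28.938      0.324
C          33   34.874      0.101
D          39   60.844      7.842
E          63   47.117      5.354
F          65   57.505      0.977
G          95   69.006      9.792
H           5   41.552     32.154
Sum = 58.51
df = 7. Since 58.51 > 16.013, we reject H₀.

58.51; reject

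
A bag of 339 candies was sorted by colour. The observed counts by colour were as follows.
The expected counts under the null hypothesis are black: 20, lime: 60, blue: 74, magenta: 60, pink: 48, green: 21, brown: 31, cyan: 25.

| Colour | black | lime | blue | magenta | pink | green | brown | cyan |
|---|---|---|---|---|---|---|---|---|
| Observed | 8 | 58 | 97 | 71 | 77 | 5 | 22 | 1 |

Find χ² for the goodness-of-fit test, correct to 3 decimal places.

χ² = (8−20)²/20 + (58−60)²/60 + (97−74)²/74 + (71−60)²/60 + (77−48)²/48 + (5−21)²/21 + (22−31)²/31 + (1−25)²/25
   = 7.2000 + 0.0667 + 7.1486 + 2.0167 + 17.5208 + 12.1905 + 2.6129 + 23.0400
Sum = 71.796

71.796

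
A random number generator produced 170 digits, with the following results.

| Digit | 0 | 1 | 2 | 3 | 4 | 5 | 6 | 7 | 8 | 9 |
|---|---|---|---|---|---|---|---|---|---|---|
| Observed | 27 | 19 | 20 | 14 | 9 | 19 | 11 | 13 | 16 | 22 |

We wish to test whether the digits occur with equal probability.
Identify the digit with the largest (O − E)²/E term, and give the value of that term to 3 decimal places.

Under H₀ each category has probability 1/10, so each expected count is 170/10 = 17.
cat         O        E   (O−E)²/E
0          27       17     5.8824
1          19       17     0.2353
2          20       17     0.5294
3          14       17     0.5294
4           9       17     3.7647
5          19       17     0.2353
6          11       17     2.1176
7          13       17     0.9412
8          16       17     0.0588
9          22       17     1.4706
The largest term is for 0: 5.882.

0, 5.882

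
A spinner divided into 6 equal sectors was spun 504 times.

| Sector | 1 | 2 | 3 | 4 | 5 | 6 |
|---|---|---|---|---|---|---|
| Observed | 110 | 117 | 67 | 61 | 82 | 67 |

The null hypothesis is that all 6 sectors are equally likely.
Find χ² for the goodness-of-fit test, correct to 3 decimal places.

34.238

Under H₀ each category has probability 1/6, so each expected count is 504/6 = 84.
cat         O        E   (O−E)²/E
1         110       84     8.0476
2         117       84    12.9643
3          67       84     3.4405
4          61       84     6.2976
5          82       84     0.0476
6          67       84     3.4405
Sum = 34.238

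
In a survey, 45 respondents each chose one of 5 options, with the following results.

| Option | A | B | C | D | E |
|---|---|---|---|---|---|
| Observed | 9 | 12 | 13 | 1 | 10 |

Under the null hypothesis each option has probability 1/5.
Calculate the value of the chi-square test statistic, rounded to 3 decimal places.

10.000

Under H₀ each category has probability 1/5, so each expected count is 45/5 = 9.
χ² = (9−9)²/9 + (12−9)²/9 + (13−9)²/9 + (1−9)²/9 + (10−9)²/9
   = 0.0000 + 1.0000 + 1.7778 + 7.1111 + 0.1111
Sum = 10.000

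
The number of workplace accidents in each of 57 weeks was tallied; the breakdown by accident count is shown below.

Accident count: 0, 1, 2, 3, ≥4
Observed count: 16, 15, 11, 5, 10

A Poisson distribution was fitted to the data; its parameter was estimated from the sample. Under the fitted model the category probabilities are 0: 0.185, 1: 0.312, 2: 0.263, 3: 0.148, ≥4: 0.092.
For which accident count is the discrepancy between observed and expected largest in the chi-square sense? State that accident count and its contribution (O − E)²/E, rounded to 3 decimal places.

Expected counts E_i = n·p_i: 57×0.185 = 10.545, 57×0.312 = 17.784, 57×0.263 = 14.991, 57×0.148 = 8.436, 57×0.092 = 5.244.
0: (16 − 10.545)²/10.545 = 29.757025/10.545 = 2.8219
1: (15 − 17.784)²/17.784 = 7.750656/17.784 = 0.4358
2: (11 − 14.991)²/14.991 = 15.928081/14.991 = 1.0625
3: (5 − 8.436)²/8.436 = 11.806096/8.436 = 1.3995
≥4: (10 − 5.244)²/5.244 = 22.619536/5.244 = 4.3134
The largest term is for ≥4: 4.313.

≥4, 4.313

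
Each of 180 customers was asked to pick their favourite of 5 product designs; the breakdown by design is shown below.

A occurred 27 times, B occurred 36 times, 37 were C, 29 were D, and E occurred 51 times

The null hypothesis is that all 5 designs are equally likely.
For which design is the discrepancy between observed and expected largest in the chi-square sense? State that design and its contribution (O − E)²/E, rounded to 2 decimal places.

E, 6.25

Expected count for each of the 5 categories: 180/5 = 36.
cat         O        E   (O−E)²/E
A          27       36      2.250
B          36       36      0.000
C          37       36      0.028
D          29       36      1.361
E          51       36      6.250
The largest term is for E: 6.25.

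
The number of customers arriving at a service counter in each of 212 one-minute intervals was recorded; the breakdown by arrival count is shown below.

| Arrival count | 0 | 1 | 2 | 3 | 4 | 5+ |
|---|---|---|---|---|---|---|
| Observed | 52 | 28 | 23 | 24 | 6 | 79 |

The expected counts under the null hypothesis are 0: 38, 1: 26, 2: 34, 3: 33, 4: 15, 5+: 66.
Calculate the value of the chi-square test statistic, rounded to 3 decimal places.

19.286

0: (52 − 38)²/38 = 196/38 = 5.1579
1: (28 − 26)²/26 = 4/26 = 0.1538
2: (23 − 34)²/34 = 121/34 = 3.5588
3: (24 − 33)²/33 = 81/33 = 2.4545
4: (6 − 15)²/15 = 81/15 = 5.4000
5+: (79 − 66)²/66 = 169/66 = 2.5606
Sum = 19.286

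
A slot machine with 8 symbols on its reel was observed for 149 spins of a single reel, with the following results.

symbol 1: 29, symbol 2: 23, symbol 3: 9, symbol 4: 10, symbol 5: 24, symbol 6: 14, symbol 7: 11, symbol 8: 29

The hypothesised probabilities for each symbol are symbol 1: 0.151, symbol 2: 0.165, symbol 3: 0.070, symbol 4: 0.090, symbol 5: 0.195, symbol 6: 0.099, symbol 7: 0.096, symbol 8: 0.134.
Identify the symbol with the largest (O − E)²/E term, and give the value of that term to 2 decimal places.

symbol 8, 4.09

Expected counts E_i = n·p_i: 149×0.151 = 22.499, 149×0.165 = 24.585, 149×0.070 = 10.43, 149×0.090 = 13.41, 149×0.195 = 29.055, 149×0.099 = 14.751, 149×0.096 = 14.304, 149×0.134 = 19.966.
symbol 1: (29 − 22.499)²/22.499 = 42.263001/22.499 = 1.878
symbol 2: (23 − 24.585)²/24.585 = 2.512225/24.585 = 0.102
symbol 3: (9 − 10.43)²/10.43 = 2.0449/10.43 = 0.196
symbol 4: (10 − 13.41)²/13.41 = 11.6281/13.41 = 0.867
symbol 5: (24 − 29.055)²/29.055 = 25.553025/29.055 = 0.879
symbol 6: (14 − 14.751)²/14.751 = 0.564001/14.751 = 0.038
symbol 7: (11 − 14.304)²/14.304 = 10.916416/14.304 = 0.763
symbol 8: (29 − 19.966)²/19.966 = 81.613156/19.966 = 4.088
The largest term is for symbol 8: 4.09.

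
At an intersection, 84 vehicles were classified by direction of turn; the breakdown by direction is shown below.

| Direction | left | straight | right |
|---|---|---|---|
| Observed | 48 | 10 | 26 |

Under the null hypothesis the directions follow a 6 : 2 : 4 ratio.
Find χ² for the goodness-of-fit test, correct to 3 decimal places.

Ratio total = 12. Expected counts: 84×6/12 = 42, 84×2/12 = 14, 84×4/12 = 28.
χ² = (48−42)²/42 + (10−14)²/14 + (26−28)²/28
   = 0.8571 + 1.1429 + 0.1429
Sum = 2.143

2.143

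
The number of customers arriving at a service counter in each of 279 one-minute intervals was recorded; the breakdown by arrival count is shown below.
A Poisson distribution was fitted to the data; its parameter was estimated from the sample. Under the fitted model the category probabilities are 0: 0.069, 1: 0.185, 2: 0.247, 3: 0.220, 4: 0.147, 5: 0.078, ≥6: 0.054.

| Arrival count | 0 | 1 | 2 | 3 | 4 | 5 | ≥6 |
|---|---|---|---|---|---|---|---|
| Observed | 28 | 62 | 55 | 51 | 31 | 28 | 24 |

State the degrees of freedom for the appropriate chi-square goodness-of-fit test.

5

There are k = 7 categories and 1 parameter estimated from the data, so df = 7 − 1 − 1 = 5.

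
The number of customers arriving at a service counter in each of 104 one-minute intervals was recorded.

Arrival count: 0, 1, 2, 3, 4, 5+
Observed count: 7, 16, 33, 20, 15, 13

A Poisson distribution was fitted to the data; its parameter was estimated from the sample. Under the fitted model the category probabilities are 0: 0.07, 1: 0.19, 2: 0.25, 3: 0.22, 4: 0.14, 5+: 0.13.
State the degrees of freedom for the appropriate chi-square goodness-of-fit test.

4

There are k = 6 categories and 1 parameter estimated from the data, so df = 6 − 1 − 1 = 4.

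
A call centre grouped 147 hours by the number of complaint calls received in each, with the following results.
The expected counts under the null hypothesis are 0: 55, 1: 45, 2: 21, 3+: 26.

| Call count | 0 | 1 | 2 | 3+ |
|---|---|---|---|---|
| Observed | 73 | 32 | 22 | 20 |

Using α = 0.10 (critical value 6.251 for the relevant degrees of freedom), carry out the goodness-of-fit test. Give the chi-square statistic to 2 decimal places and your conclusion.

χ² = (73−55)²/55 + (32−45)²/45 + (22−21)²/21 + (20−26)²/26
   = 5.891 + 3.756 + 0.048 + 1.385
Sum = 11.08
df = 3. Since 11.08 > 6.251, we reject H₀.

11.08; reject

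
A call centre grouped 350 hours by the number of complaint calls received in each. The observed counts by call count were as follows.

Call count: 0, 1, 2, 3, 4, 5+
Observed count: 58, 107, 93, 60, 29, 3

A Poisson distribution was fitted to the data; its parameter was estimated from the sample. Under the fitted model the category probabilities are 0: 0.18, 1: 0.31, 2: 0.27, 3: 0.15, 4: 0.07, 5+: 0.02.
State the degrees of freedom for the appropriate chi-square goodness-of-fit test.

4

There are k = 6 categories and 1 parameter estimated from the data, so df = 6 − 1 − 1 = 4.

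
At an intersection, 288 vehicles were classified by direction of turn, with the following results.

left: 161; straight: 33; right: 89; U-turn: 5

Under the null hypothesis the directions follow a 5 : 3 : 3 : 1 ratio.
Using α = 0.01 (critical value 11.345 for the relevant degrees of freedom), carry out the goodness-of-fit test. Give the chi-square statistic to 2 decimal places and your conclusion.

Ratio total = 12. Expected counts: 288×5/12 = 120, 288×3/12 = 72, 288×3/12 = 72, 288×1/12 = 24.
left: (161 − 120)²/120 = 1681/120 = 14.008
straight: (33 − 72)²/72 = 1521/72 = 21.125
right: (89 − 72)²/72 = 289/72 = 4.014
U-turn: (5 − 24)²/24 = 361/24 = 15.042
Sum = 54.19
df = 3. Since 54.19 > 11.345, we reject H₀.

54.19; reject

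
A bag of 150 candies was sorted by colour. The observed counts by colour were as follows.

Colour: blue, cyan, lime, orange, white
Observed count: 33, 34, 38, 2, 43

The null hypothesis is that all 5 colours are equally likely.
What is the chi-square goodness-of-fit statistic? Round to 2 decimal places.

34.73

Under H₀ each category has probability 1/5, so each expected count is 150/5 = 30.
blue: (33 − 30)²/30 = 9/30 = 0.300
cyan: (34 − 30)²/30 = 16/30 = 0.533
lime: (38 − 30)²/30 = 64/30 = 2.133
orange: (2 − 30)²/30 = 784/30 = 26.133
white: (43 − 30)²/30 = 169/30 = 5.633
Sum = 34.73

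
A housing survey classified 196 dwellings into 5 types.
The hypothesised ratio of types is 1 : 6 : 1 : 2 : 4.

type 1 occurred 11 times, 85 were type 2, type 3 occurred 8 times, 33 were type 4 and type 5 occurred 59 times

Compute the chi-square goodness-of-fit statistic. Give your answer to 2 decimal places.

Ratio total = 14. Expected counts: 196×1/14 = 14, 196×6/14 = 84, 196×1/14 = 14, 196×2/14 = 28, 196×4/14 = 56.
type 1: (11 − 14)²/14 = 9/14 = 0.643
type 2: (85 − 84)²/84 = 1/84 = 0.012
type 3: (8 − 14)²/14 = 36/14 = 2.571
type 4: (33 − 28)²/28 = 25/28 = 0.893
type 5: (59 − 56)²/56 = 9/56 = 0.161
Sum = 4.28

4.28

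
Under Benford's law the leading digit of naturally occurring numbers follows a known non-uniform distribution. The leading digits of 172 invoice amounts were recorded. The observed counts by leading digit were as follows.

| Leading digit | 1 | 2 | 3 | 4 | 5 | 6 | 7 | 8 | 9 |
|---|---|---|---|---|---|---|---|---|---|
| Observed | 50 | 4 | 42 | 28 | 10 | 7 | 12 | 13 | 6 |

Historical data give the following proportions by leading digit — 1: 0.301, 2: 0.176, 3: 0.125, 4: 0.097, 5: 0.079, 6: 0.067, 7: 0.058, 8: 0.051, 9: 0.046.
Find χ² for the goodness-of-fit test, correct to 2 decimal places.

55.72

Expected counts E_i = n·p_i: 172×0.301 = 51.772, 172×0.176 = 30.272, 172×0.125 = 21.5, 172×0.097 = 16.684, 172×0.079 = 13.588, 172×0.067 = 11.524, 172×0.058 = 9.976, 172×0.051 = 8.772, 172×0.046 = 7.912.
cat         O        E   (O−E)²/E
1          50   51.772      0.061
2           4   30.272     22.801
3          42     21.5     19.547
4          28   16.684      7.675
5          10   13.588      0.947
6           7   11.524      1.776
7          12    9.976      0.411
8          13    8.772      2.038
9           6    7.912      0.462
Sum = 55.72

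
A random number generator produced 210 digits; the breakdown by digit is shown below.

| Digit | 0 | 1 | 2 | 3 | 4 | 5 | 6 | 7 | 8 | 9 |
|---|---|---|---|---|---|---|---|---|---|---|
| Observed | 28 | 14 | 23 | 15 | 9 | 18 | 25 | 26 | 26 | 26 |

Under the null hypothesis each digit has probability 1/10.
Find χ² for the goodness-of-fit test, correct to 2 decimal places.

Expected count for each of the 10 categories: 210/10 = 21.
cat         O        E   (O−E)²/E
0          28       21      2.333
1          14       21      2.333
2          23       21      0.190
3          15       21      1.714
4           9       21      6.857
5          18       21      0.429
6          25       21      0.762
7          26       21      1.190
8          26       21      1.190
9          26       21      1.190
Sum = 18.19

18.19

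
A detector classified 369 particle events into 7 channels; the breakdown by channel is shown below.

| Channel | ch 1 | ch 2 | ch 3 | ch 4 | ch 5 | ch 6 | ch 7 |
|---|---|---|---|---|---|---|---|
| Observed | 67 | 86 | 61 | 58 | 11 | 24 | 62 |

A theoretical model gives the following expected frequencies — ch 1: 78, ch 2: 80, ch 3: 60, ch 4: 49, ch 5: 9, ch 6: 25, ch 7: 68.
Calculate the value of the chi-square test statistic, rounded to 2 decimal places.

χ² = (67−78)²/78 + (86−80)²/80 + (61−60)²/60 + (58−49)²/49 + (11−9)²/9 + (24−25)²/25 + (62−68)²/68
   = 1.551 + 0.450 + 0.017 + 1.653 + 0.444 + 0.040 + 0.529
Sum = 4.68

4.68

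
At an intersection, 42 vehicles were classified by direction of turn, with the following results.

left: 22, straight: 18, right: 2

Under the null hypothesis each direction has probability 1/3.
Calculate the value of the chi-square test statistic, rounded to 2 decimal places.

Expected count for each of the 3 categories: 42/3 = 14.
left: (22 − 14)²/14 = 64/14 = 4.571
straight: (18 − 14)²/14 = 16/14 = 1.143
right: (2 − 14)²/14 = 144/14 = 10.286
Sum = 16.00

16.00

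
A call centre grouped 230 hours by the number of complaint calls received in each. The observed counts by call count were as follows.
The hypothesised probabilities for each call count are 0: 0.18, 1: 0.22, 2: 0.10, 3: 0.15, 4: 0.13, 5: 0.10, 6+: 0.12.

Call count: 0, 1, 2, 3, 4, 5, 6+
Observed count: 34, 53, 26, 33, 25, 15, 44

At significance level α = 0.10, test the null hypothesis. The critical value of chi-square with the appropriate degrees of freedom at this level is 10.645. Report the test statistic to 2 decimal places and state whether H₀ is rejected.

15.22; reject

Expected counts E_i = n·p_i: 230×0.18 = 41.4, 230×0.22 = 50.6, 230×0.10 = 23, 230×0.15 = 34.5, 230×0.13 = 29.9, 230×0.10 = 23, 230×0.12 = 27.6.
0: (34 − 41.4)²/41.4 = 54.76/41.4 = 1.323
1: (53 − 50.6)²/50.6 = 5.76/50.6 = 0.114
2: (26 − 23)²/23 = 9/23 = 0.391
3: (33 − 34.5)²/34.5 = 2.25/34.5 = 0.065
4: (25 − 29.9)²/29.9 = 24.01/29.9 = 0.803
5: (15 − 23)²/23 = 64/23 = 2.783
6+: (44 − 27.6)²/27.6 = 268.96/27.6 = 9.745
Sum = 15.22
df = 6. Since 15.22 > 10.645, we reject H₀.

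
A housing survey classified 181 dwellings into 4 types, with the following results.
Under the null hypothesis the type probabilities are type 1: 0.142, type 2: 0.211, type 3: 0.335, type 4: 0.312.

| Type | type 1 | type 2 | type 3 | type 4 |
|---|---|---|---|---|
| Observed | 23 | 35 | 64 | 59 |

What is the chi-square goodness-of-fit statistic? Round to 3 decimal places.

0.851

Expected counts E_i = n·p_i: 181×0.142 = 25.702, 181×0.211 = 38.191, 181×0.335 = 60.635, 181×0.312 = 56.472.
type 1: (23 − 25.702)²/25.702 = 7.300804/25.702 = 0.2841
type 2: (35 − 38.191)²/38.191 = 10.182481/38.191 = 0.2666
type 3: (64 − 60.635)²/60.635 = 11.323225/60.635 = 0.1867
type 4: (59 − 56.472)²/56.472 = 6.390784/56.472 = 0.1132
Sum = 0.851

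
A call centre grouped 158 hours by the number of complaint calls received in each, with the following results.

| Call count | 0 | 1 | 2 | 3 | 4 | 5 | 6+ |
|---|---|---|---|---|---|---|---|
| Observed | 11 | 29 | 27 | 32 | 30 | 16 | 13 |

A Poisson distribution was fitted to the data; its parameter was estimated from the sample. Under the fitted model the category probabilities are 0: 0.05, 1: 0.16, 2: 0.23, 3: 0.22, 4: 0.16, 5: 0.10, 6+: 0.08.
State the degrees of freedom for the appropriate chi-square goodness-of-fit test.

There are k = 7 categories and 1 parameter estimated from the data, so df = 7 − 1 − 1 = 5.

5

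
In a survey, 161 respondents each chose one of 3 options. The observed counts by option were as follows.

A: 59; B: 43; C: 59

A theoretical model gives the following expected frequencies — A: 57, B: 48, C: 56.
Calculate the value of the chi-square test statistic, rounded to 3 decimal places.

0.752

A: (59 − 57)²/57 = 4/57 = 0.0702
B: (43 − 48)²/48 = 25/48 = 0.5208
C: (59 − 56)²/56 = 9/56 = 0.1607
Sum = 0.752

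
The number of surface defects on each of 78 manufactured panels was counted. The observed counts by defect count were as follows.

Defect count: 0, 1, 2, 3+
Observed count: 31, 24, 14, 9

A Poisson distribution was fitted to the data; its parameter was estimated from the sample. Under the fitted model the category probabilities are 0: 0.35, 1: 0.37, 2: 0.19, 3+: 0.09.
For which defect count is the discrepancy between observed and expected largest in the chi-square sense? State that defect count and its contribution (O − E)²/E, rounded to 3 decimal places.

1, 0.818

Expected counts E_i = n·p_i: 78×0.35 = 27.3, 78×0.37 = 28.86, 78×0.19 = 14.82, 78×0.09 = 7.02.
χ² = (31−27.3)²/27.3 + (24−28.86)²/28.86 + (14−14.82)²/14.82 + (9−7.02)²/7.02
   = 0.5015 + 0.8184 + 0.0454 + 0.5585
The largest term is for 1: 0.818.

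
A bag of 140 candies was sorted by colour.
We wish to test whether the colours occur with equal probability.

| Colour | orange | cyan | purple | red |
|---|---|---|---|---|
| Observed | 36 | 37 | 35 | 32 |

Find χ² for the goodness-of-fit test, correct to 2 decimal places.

0.40

Expected count for each of the 4 categories: 140/4 = 35.
χ² = (36−35)²/35 + (37−35)²/35 + (35−35)²/35 + (32−35)²/35
   = 0.029 + 0.114 + 0.000 + 0.257
Sum = 0.40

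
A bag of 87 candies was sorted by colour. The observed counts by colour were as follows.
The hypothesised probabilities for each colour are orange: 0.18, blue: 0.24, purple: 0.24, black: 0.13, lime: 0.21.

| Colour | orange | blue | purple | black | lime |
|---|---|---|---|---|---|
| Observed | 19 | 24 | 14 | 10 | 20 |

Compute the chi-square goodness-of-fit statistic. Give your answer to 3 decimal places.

Expected counts E_i = n·p_i: 87×0.18 = 15.66, 87×0.24 = 20.88, 87×0.24 = 20.88, 87×0.13 = 11.31, 87×0.21 = 18.27.
orange: (19 − 15.66)²/15.66 = 11.1556/15.66 = 0.7124
blue: (24 − 20.88)²/20.88 = 9.7344/20.88 = 0.4662
purple: (14 − 20.88)²/20.88 = 47.3344/20.88 = 2.2670
black: (10 − 11.31)²/11.31 = 1.7161/11.31 = 0.1517
lime: (20 − 18.27)²/18.27 = 2.9929/18.27 = 0.1638
Sum = 3.761

3.761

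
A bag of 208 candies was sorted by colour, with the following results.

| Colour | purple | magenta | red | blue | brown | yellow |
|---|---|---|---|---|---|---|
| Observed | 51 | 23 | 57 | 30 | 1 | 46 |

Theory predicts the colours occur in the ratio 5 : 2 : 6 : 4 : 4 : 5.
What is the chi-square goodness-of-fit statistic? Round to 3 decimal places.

38.831

Ratio total = 26. Expected counts: 208×5/26 = 40, 208×2/26 = 16, 208×6/26 = 48, 208×4/26 = 32, 208×4/26 = 32, 208×5/26 = 40.
cat          O        E   (O−E)²/E
purple      51       40     3.0250
magenta     23       16     3.0625
red         57       48     1.6875
blue        30       32     0.1250
brown        1       32    30.0313
yellow      46       40     0.9000
Sum = 38.831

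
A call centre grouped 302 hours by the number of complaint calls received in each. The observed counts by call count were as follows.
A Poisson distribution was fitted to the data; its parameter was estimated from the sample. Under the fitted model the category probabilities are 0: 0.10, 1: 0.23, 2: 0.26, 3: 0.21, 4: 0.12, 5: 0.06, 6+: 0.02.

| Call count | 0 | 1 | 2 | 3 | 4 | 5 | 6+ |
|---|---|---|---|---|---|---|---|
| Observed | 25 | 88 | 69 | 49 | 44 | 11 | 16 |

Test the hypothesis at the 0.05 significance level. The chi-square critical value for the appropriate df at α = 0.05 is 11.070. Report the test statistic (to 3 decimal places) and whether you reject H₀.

31.160; reject

Expected counts E_i = n·p_i: 302×0.10 = 30.2, 302×0.23 = 69.46, 302×0.26 = 78.52, 302×0.21 = 63.42, 302×0.12 = 36.24, 302×0.06 = 18.12, 302×0.02 = 6.04.
χ² = (25−30.2)²/30.2 + (88−69.46)²/69.46 + (69−78.52)²/78.52 + (49−63.42)²/63.42 + (44−36.24)²/36.24 + (11−18.12)²/18.12 + (16−6.04)²/6.04
   = 0.8954 + 4.9486 + 1.1542 + 3.2787 + 1.6616 + 2.7977 + 16.4241
Sum = 31.160
df = 5. Since 31.160 > 11.070, we reject H₀.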